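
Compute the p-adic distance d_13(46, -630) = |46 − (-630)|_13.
d_13(46, -630) = 1/169

Step 1 — x − y = 46 − (-630) = 676. Step 2 — v_13(676) = 2 (factor: 676 = (13^2 · 4); the sign does not affect v_p). Step 3 — |x − y|_13 = 13^{-2} = 1/169.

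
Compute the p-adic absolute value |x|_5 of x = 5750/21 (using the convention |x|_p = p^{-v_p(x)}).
|5750/21|_5 = 1/125

Step 1 — compute v_5(x) by factoring powers of 5 out of the numerator and denominator: v_5(5750/21) = 3. Step 2 — apply |x|_p = p^{-v_p(x)} = 5^{-3} = 1/125.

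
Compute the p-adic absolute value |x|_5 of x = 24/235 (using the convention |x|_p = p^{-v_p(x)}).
|24/235|_5 = 5

Step 1 — compute v_5(x) by factoring powers of 5 out of the numerator and denominator: v_5(24/235) = -1. Step 2 — apply |x|_p = p^{-v_p(x)} = 5^{1} = 5.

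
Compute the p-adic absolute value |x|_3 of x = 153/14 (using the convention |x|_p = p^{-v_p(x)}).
|153/14|_3 = 1/9

Step 1 — compute v_3(x) by factoring powers of 3 out of the numerator and denominator: v_3(153/14) = 2. Step 2 — apply |x|_p = p^{-v_p(x)} = 3^{-2} = 1/9.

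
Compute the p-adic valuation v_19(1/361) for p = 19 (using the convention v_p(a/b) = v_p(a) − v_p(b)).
v_19(1/361) = -2

Factor powers of 19 from the numerator and denominator of the reduced fraction: 1 = 19^0 · 1 and 361 = 19^2 · 1. Apply v_p(a/b) = v_p(a) − v_p(b): v_19(1/361) = 0 − 2 = -2.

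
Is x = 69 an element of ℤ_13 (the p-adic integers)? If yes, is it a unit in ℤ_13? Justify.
x ∈ ℤ_13^× (unit); v_13(x) = 0

ℤ_13 = {x ∈ ℚ_13 : v_13(x) ≥ 0} and ℤ_13^× = {x ∈ ℤ_13 : v_13(x) = 0}. Here v_13(69) = v_13(num) − v_13(den) = 0; compare against these criteria.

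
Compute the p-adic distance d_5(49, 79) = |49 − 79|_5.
d_5(49, 79) = 1/5

Step 1 — x − y = 49 − 79 = -30. Step 2 — v_5(-30) = 1 (factor: -30 = −(5^1 · 6); the sign does not affect v_p). Step 3 — |x − y|_5 = 5^{-1} = 1/5.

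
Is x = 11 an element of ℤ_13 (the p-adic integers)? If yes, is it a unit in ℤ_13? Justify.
x ∈ ℤ_13^× (unit); v_13(x) = 0

ℤ_13 = {x ∈ ℚ_13 : v_13(x) ≥ 0} and ℤ_13^× = {x ∈ ℤ_13 : v_13(x) = 0}. Here v_13(11) = v_13(num) − v_13(den) = 0; compare against these criteria.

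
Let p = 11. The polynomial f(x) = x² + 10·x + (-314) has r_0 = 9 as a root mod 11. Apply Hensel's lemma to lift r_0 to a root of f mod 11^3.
r_2 = 658 (mod 1331)

Hensel: r_{i+1} = r_i − f(r_i)·(f′(r_i))^{-1} mod 11^{i+2}, f′(x) = 2x + 10. Iterate:
  r_0 = 9 (mod 11)
  r_1 = 53 (mod 121)
  r_2 = 658 (mod 1331)
Final: r = 658 satisfies f(r) ≡ 0 mod 11^3.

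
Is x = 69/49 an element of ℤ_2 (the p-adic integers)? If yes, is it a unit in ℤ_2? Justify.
x ∈ ℤ_2^× (unit); v_2(x) = 0

ℤ_2 = {x ∈ ℚ_2 : v_2(x) ≥ 0} and ℤ_2^× = {x ∈ ℤ_2 : v_2(x) = 0}. Here v_2(69/49) = v_2(num) − v_2(den) = 0; compare against these criteria.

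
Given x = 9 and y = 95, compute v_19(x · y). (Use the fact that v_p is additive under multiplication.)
v_19(855) = 1

v_p(x) = 0 (factor: 9 = 19^0 · 9); v_p(y) = 1 (factor: 95 = 19^1 · 5). Additivity: v_p(xy) = v_p(x) + v_p(y) = 0 + 1 = 1. (Direct check: xy = 855 = 19^1 · (45).)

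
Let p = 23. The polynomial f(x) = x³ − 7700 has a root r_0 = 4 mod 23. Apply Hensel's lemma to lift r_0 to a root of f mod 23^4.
r_3 = 6996 (mod 279841)

Hensel: r_{i+1} = r_i − f(r_i)/f′(r_i) mod 23^{i+2}, where f′(x) = 3x². Iterate:
  r_0 = 4 (mod 23)
  r_1 = 119 (mod 529)
  r_2 = 6996 (mod 12167)
  r_3 = 6996 (mod 279841)
Final: r = 6996 with f(r) ≡ 0 mod 23^4.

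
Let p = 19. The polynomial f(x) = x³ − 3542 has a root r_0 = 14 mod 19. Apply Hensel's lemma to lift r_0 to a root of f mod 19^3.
r_2 = 4992 (mod 6859)

Hensel: r_{i+1} = r_i − f(r_i)/f′(r_i) mod 19^{i+2}, where f′(x) = 3x². Iterate:
  r_0 = 14 (mod 19)
  r_1 = 299 (mod 361)
  r_2 = 4992 (mod 6859)
Final: r = 4992 with f(r) ≡ 0 mod 19^3.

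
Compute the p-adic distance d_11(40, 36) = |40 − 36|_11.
d_11(40, 36) = 1

Step 1 — x − y = 40 − 36 = 4. Step 2 — v_11(4) = 0 (factor: 4 = (11^0 · 4); the sign does not affect v_p). Step 3 — |x − y|_11 = 11^{0} = 1.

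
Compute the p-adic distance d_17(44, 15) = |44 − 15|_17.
d_17(44, 15) = 1

Step 1 — x − y = 44 − 15 = 29. Step 2 — v_17(29) = 0 (factor: 29 = (17^0 · 29); the sign does not affect v_p). Step 3 — |x − y|_17 = 17^{0} = 1.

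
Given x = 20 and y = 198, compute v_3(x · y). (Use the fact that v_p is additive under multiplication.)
v_3(3960) = 2

v_p(x) = 0 (factor: 20 = 3^0 · 20); v_p(y) = 2 (factor: 198 = 3^2 · 22). Additivity: v_p(xy) = v_p(x) + v_p(y) = 0 + 2 = 2. (Direct check: xy = 3960 = 3^2 · (440).)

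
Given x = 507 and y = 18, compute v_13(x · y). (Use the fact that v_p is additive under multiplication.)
v_13(9126) = 2

v_p(x) = 2 (factor: 507 = 13^2 · 3); v_p(y) = 0 (factor: 18 = 13^0 · 18). Additivity: v_p(xy) = v_p(x) + v_p(y) = 2 + 0 = 2. (Direct check: xy = 9126 = 13^2 · (54).)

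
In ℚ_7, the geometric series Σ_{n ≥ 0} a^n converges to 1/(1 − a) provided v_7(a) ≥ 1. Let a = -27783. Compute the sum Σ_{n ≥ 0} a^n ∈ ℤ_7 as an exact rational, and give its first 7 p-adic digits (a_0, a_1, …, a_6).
Σ a^n = 1/(1 − a) = 1/27784;  first 7 digits = (1, 0, 0, 3, 2, 5, 1)

v_7(a) = 3 ≥ 1, so the series converges in ℤ_7 to 1/(1 − a) = 1/(1 − (-27783)) = 1/27784. Expand this rational in ℤ_7: compute digits iteratively via d_i = x_i mod 7, x_{i+1} = (x_i − d_i)/7. The first 7 digits are (1, 0, 0, 3, 2, 5, 1).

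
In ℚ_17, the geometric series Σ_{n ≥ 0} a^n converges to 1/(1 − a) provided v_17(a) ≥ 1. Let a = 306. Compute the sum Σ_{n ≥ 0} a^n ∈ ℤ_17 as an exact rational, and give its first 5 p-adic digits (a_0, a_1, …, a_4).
Σ a^n = 1/(1 − a) = -1/305;  first 5 digits = (1, 1, 2, 3, 5)

v_17(a) = 1 ≥ 1, so the series converges in ℤ_17 to 1/(1 − a) = 1/(1 − 306) = -1/305. Expand this rational in ℤ_17: compute digits iteratively via d_i = x_i mod 17, x_{i+1} = (x_i − d_i)/17. The first 5 digits are (1, 1, 2, 3, 5).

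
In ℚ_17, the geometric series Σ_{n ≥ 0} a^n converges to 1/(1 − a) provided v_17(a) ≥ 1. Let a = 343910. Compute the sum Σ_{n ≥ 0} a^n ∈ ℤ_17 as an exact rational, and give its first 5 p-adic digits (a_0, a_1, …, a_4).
Σ a^n = 1/(1 − a) = -1/343909;  first 5 digits = (1, 0, 0, 2, 4)

v_17(a) = 3 ≥ 1, so the series converges in ℤ_17 to 1/(1 − a) = 1/(1 − 343910) = -1/343909. Expand this rational in ℤ_17: compute digits iteratively via d_i = x_i mod 17, x_{i+1} = (x_i − d_i)/17. The first 5 digits are (1, 0, 0, 2, 4).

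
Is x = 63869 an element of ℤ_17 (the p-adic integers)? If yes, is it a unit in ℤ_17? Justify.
x ∈ ℤ_17 but not a unit; v_17(x) = 3 > 0

ℤ_17 = {x ∈ ℚ_17 : v_17(x) ≥ 0} and ℤ_17^× = {x ∈ ℤ_17 : v_17(x) = 0}. Here v_17(63869) = v_17(num) − v_17(den) = 3; compare against these criteria.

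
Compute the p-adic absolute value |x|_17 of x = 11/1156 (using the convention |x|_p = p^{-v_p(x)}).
|11/1156|_17 = 289

Step 1 — compute v_17(x) by factoring powers of 17 out of the numerator and denominator: v_17(11/1156) = -2. Step 2 — apply |x|_p = p^{-v_p(x)} = 17^{2} = 289.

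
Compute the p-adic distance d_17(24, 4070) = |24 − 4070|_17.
d_17(24, 4070) = 1/289

Step 1 — x − y = 24 − 4070 = -4046. Step 2 — v_17(-4046) = 2 (factor: -4046 = −(17^2 · 14); the sign does not affect v_p). Step 3 — |x − y|_17 = 17^{-2} = 1/289.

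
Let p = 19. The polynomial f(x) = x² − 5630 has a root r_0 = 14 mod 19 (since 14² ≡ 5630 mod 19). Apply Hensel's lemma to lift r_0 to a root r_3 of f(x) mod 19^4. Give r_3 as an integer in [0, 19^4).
r_3 = 37881 (mod 130321)

Hensel's recurrence: r_{i+1} = r_i − f(r_i)·(f′(r_i))^{-1} mod 19^{i+2}, with f′(x) = 2x. Iterate:
  r_0 = 14 (mod 19)
  r_1 = 337 (mod 361)
  r_2 = 3586 (mod 6859)
  r_3 = 37881 (mod 130321)
Final: r_3 = 37881, and one checks f(r_3) ≡ 0 mod 19^4.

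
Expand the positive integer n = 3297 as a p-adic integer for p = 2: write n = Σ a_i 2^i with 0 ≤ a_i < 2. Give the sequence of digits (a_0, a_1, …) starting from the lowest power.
(a_0, a_1, …) = (1, 0, 0, 0, 0, 1, 1, 1, 0, 0, 1, 1)

Repeated division by 2 gives the digits low-to-high: 3297 = 1 + 1·2^5 + 1·2^6 + 1·2^7 + 1·2^10 + 1·2^11. Digit sequence: (1, 0, 0, 0, 0, 1, 1, 1, 0, 0, 1, 1).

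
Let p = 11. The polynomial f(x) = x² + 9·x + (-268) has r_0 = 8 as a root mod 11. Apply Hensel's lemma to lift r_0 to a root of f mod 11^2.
r_1 = 52 (mod 121)

Hensel: r_{i+1} = r_i − f(r_i)·(f′(r_i))^{-1} mod 11^{i+2}, f′(x) = 2x + 9. Iterate:
  r_0 = 8 (mod 11)
  r_1 = 52 (mod 121)
Final: r = 52 satisfies f(r) ≡ 0 mod 11^2.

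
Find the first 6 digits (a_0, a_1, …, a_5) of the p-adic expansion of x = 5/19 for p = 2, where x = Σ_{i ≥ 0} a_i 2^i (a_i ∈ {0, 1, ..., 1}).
(a_0, …, a_5) = (1, 1, 1, 0, 0, 0)

v_2(5/19) = 0 (numerator and denominator both coprime to 2), so x ∈ ℤ_2^×. Compute digits iteratively via a_i = x_i mod 2, x_{i+1} = (x_i − a_i)/2, with x_0 = x:
  x_0 = 5/19;  a_0 = 1;  x_1 = (x_0 − 1)/2 = -7/19
  x_1 = -7/19;  a_1 = 1;  x_2 = (x_1 − 1)/2 = -13/19
  x_2 = -13/19;  a_2 = 1;  x_3 = (x_2 − 1)/2 = -16/19
  x_3 = -16/19;  a_3 = 0;  x_4 = (x_3 − 0)/2 = -8/19
  x_4 = -8/19;  a_4 = 0;  x_5 = (x_4 − 0)/2 = -4/19
  x_5 = -4/19;  a_5 = 0;  x_6 = (x_5 − 0)/2 = -2/19
Digits: (1, 1, 1, 0, 0, 0).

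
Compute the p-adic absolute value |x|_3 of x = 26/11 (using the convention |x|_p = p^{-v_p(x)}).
|26/11|_3 = 1

Step 1 — compute v_3(x) by factoring powers of 3 out of the numerator and denominator: v_3(26/11) = 0. Step 2 — apply |x|_p = p^{-v_p(x)} = 3^{0} = 1.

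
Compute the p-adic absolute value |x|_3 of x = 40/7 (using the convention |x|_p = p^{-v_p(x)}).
|40/7|_3 = 1

Step 1 — compute v_3(x) by factoring powers of 3 out of the numerator and denominator: v_3(40/7) = 0. Step 2 — apply |x|_p = p^{-v_p(x)} = 3^{0} = 1.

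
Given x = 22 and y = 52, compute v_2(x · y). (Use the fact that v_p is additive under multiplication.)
v_2(1144) = 3

v_p(x) = 1 (factor: 22 = 2^1 · 11); v_p(y) = 2 (factor: 52 = 2^2 · 13). Additivity: v_p(xy) = v_p(x) + v_p(y) = 1 + 2 = 3. (Direct check: xy = 1144 = 2^3 · (143).)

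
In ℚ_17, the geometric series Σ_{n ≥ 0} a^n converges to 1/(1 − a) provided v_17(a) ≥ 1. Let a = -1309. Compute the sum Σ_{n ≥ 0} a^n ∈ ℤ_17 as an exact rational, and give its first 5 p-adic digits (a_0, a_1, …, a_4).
Σ a^n = 1/(1 − a) = 1/1310;  first 5 digits = (1, 8, 8, 10, 7)

v_17(a) = 1 ≥ 1, so the series converges in ℤ_17 to 1/(1 − a) = 1/(1 − (-1309)) = 1/1310. Expand this rational in ℤ_17: compute digits iteratively via d_i = x_i mod 17, x_{i+1} = (x_i − d_i)/17. The first 5 digits are (1, 8, 8, 10, 7).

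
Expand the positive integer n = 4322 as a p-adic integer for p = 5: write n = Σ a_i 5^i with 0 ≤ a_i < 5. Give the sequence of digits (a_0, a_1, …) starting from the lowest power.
(a_0, a_1, …) = (2, 4, 2, 4, 1, 1)

Repeated division by 5 gives the digits low-to-high: 4322 = 2 + 4·5^1 + 2·5^2 + 4·5^3 + 1·5^4 + 1·5^5. Digit sequence: (2, 4, 2, 4, 1, 1).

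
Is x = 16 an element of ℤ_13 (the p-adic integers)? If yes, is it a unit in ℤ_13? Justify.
x ∈ ℤ_13^× (unit); v_13(x) = 0

ℤ_13 = {x ∈ ℚ_13 : v_13(x) ≥ 0} and ℤ_13^× = {x ∈ ℤ_13 : v_13(x) = 0}. Here v_13(16) = v_13(num) − v_13(den) = 0; compare against these criteria.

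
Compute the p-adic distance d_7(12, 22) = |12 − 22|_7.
d_7(12, 22) = 1

Step 1 — x − y = 12 − 22 = -10. Step 2 — v_7(-10) = 0 (factor: -10 = −(7^0 · 10); the sign does not affect v_p). Step 3 — |x − y|_7 = 7^{0} = 1.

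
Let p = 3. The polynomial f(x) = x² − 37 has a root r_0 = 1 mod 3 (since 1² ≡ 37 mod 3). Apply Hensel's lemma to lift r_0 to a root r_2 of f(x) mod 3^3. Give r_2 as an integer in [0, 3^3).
r_2 = 19 (mod 27)

Hensel's recurrence: r_{i+1} = r_i − f(r_i)·(f′(r_i))^{-1} mod 3^{i+2}, with f′(x) = 2x. Iterate:
  r_0 = 1 (mod 3)
  r_1 = 1 (mod 9)
  r_2 = 19 (mod 27)
Final: r_2 = 19, and one checks f(r_2) ≡ 0 mod 3^3.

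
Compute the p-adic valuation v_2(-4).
v_2(-4) = 2

v_2(n) is the largest exponent k such that 2^k divides n. Factor out: -4 = -2^2 · 1. (Sign doesn't affect v_p.) So v_2(-4) = 2.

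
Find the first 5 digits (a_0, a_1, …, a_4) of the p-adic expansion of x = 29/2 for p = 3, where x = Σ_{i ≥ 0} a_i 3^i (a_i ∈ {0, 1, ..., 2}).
(a_0, …, a_4) = (1, 0, 0, 2, 1)

v_3(29/2) = 0 (numerator and denominator both coprime to 3), so x ∈ ℤ_3^×. Compute digits iteratively via a_i = x_i mod 3, x_{i+1} = (x_i − a_i)/3, with x_0 = x:
  x_0 = 29/2;  a_0 = 1;  x_1 = (x_0 − 1)/3 = 9/2
  x_1 = 9/2;  a_1 = 0;  x_2 = (x_1 − 0)/3 = 3/2
  x_2 = 3/2;  a_2 = 0;  x_3 = (x_2 − 0)/3 = 1/2
  x_3 = 1/2;  a_3 = 2;  x_4 = (x_3 − 2)/3 = -1/2
  x_4 = -1/2;  a_4 = 1;  x_5 = (x_4 − 1)/3 = -1/2
Digits: (1, 0, 0, 2, 1).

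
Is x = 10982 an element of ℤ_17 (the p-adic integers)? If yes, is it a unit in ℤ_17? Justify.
x ∈ ℤ_17 but not a unit; v_17(x) = 2 > 0

ℤ_17 = {x ∈ ℚ_17 : v_17(x) ≥ 0} and ℤ_17^× = {x ∈ ℤ_17 : v_17(x) = 0}. Here v_17(10982) = v_17(num) − v_17(den) = 2; compare against these criteria.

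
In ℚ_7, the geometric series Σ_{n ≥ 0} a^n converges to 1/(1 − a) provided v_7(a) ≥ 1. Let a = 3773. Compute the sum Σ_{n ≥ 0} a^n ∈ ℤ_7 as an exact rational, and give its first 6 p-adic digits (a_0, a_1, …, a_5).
Σ a^n = 1/(1 − a) = -1/3772;  first 6 digits = (1, 0, 0, 4, 1, 0)

v_7(a) = 3 ≥ 1, so the series converges in ℤ_7 to 1/(1 − a) = 1/(1 − 3773) = -1/3772. Expand this rational in ℤ_7: compute digits iteratively via d_i = x_i mod 7, x_{i+1} = (x_i − d_i)/7. The first 6 digits are (1, 0, 0, 4, 1, 0).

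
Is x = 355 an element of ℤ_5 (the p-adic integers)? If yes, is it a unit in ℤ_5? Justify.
x ∈ ℤ_5 but not a unit; v_5(x) = 1 > 0

ℤ_5 = {x ∈ ℚ_5 : v_5(x) ≥ 0} and ℤ_5^× = {x ∈ ℤ_5 : v_5(x) = 0}. Here v_5(355) = v_5(num) − v_5(den) = 1; compare against these criteria.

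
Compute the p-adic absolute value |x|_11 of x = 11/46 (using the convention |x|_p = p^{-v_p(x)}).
|11/46|_11 = 1/11

Step 1 — compute v_11(x) by factoring powers of 11 out of the numerator and denominator: v_11(11/46) = 1. Step 2 — apply |x|_p = p^{-v_p(x)} = 11^{-1} = 1/11.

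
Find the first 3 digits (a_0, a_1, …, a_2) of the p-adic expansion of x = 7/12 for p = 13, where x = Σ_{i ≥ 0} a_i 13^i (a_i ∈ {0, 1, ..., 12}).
(a_0, …, a_2) = (6, 5, 5)

v_13(7/12) = 0 (numerator and denominator both coprime to 13), so x ∈ ℤ_13^×. Compute digits iteratively via a_i = x_i mod 13, x_{i+1} = (x_i − a_i)/13, with x_0 = x:
  x_0 = 7/12;  a_0 = 6;  x_1 = (x_0 − 6)/13 = -5/12
  x_1 = -5/12;  a_1 = 5;  x_2 = (x_1 − 5)/13 = -5/12
  x_2 = -5/12;  a_2 = 5;  x_3 = (x_2 − 5)/13 = -5/12
Digits: (6, 5, 5).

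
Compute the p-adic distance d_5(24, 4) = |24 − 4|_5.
d_5(24, 4) = 1/5

Step 1 — x − y = 24 − 4 = 20. Step 2 — v_5(20) = 1 (factor: 20 = (5^1 · 4); the sign does not affect v_p). Step 3 — |x − y|_5 = 5^{-1} = 1/5.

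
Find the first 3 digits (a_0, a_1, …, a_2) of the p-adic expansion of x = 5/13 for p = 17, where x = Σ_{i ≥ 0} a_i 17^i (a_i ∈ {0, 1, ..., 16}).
(a_0, …, a_2) = (3, 9, 6)

v_17(5/13) = 0 (numerator and denominator both coprime to 17), so x ∈ ℤ_17^×. Compute digits iteratively via a_i = x_i mod 17, x_{i+1} = (x_i − a_i)/17, with x_0 = x:
  x_0 = 5/13;  a_0 = 3;  x_1 = (x_0 − 3)/17 = -2/13
  x_1 = -2/13;  a_1 = 9;  x_2 = (x_1 − 9)/17 = -7/13
  x_2 = -7/13;  a_2 = 6;  x_3 = (x_2 − 6)/17 = -5/13
Digits: (3, 9, 6).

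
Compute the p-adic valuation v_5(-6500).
v_5(-6500) = 3

v_5(n) is the largest exponent k such that 5^k divides n. Factor out: -6500 = -5^3 · 52. (Sign doesn't affect v_p.) So v_5(-6500) = 3.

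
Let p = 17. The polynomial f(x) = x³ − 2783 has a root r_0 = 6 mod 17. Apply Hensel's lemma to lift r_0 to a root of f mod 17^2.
r_1 = 193 (mod 289)

Hensel: r_{i+1} = r_i − f(r_i)/f′(r_i) mod 17^{i+2}, where f′(x) = 3x². Iterate:
  r_0 = 6 (mod 17)
  r_1 = 193 (mod 289)
Final: r = 193 with f(r) ≡ 0 mod 17^2.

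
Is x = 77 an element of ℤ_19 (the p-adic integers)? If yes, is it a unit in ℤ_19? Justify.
x ∈ ℤ_19^× (unit); v_19(x) = 0

ℤ_19 = {x ∈ ℚ_19 : v_19(x) ≥ 0} and ℤ_19^× = {x ∈ ℤ_19 : v_19(x) = 0}. Here v_19(77) = v_19(num) − v_19(den) = 0; compare against these criteria.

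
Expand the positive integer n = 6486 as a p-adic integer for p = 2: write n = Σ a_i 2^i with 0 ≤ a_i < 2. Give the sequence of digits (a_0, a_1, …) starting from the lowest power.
(a_0, a_1, …) = (0, 1, 1, 0, 1, 0, 1, 0, 1, 0, 0, 1, 1)

Repeated division by 2 gives the digits low-to-high: 6486 = 1·2^1 + 1·2^2 + 1·2^4 + 1·2^6 + 1·2^8 + 1·2^11 + 1·2^12. Digit sequence: (0, 1, 1, 0, 1, 0, 1, 0, 1, 0, 0, 1, 1).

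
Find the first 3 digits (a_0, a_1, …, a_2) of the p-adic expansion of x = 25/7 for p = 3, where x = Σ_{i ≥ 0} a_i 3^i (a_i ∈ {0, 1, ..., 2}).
(a_0, …, a_2) = (1, 0, 2)

v_3(25/7) = 0 (numerator and denominator both coprime to 3), so x ∈ ℤ_3^×. Compute digits iteratively via a_i = x_i mod 3, x_{i+1} = (x_i − a_i)/3, with x_0 = x:
  x_0 = 25/7;  a_0 = 1;  x_1 = (x_0 − 1)/3 = 6/7
  x_1 = 6/7;  a_1 = 0;  x_2 = (x_1 − 0)/3 = 2/7
  x_2 = 2/7;  a_2 = 2;  x_3 = (x_2 − 2)/3 = -4/7
Digits: (1, 0, 2).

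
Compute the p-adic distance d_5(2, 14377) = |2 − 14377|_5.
d_5(2, 14377) = 1/625

Step 1 — x − y = 2 − 14377 = -14375. Step 2 — v_5(-14375) = 4 (factor: -14375 = −(5^4 · 23); the sign does not affect v_p). Step 3 — |x − y|_5 = 5^{-4} = 1/625.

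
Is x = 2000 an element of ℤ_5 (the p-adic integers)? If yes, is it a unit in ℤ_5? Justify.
x ∈ ℤ_5 but not a unit; v_5(x) = 3 > 0

ℤ_5 = {x ∈ ℚ_5 : v_5(x) ≥ 0} and ℤ_5^× = {x ∈ ℤ_5 : v_5(x) = 0}. Here v_5(2000) = v_5(num) − v_5(den) = 3; compare against these criteria.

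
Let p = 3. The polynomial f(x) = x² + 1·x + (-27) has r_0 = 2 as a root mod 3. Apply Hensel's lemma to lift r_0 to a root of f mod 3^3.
r_2 = 26 (mod 27)

Hensel: r_{i+1} = r_i − f(r_i)·(f′(r_i))^{-1} mod 3^{i+2}, f′(x) = 2x + 1. Iterate:
  r_0 = 2 (mod 3)
  r_1 = 8 (mod 9)
  r_2 = 26 (mod 27)
Final: r = 26 satisfies f(r) ≡ 0 mod 3^3.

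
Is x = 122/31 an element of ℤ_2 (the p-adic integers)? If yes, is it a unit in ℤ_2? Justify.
x ∈ ℤ_2 but not a unit; v_2(x) = 1 > 0

ℤ_2 = {x ∈ ℚ_2 : v_2(x) ≥ 0} and ℤ_2^× = {x ∈ ℤ_2 : v_2(x) = 0}. Here v_2(122/31) = v_2(num) − v_2(den) = 1; compare against these criteria.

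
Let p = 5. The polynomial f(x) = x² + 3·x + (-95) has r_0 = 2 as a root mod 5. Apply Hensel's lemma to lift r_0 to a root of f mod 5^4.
r_3 = 82 (mod 625)

Hensel: r_{i+1} = r_i − f(r_i)·(f′(r_i))^{-1} mod 5^{i+2}, f′(x) = 2x + 3. Iterate:
  r_0 = 2 (mod 5)
  r_1 = 7 (mod 25)
  r_2 = 82 (mod 125)
  r_3 = 82 (mod 625)
Final: r = 82 satisfies f(r) ≡ 0 mod 5^4.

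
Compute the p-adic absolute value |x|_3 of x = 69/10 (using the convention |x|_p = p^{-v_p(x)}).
|69/10|_3 = 1/3

Step 1 — compute v_3(x) by factoring powers of 3 out of the numerator and denominator: v_3(69/10) = 1. Step 2 — apply |x|_p = p^{-v_p(x)} = 3^{-1} = 1/3.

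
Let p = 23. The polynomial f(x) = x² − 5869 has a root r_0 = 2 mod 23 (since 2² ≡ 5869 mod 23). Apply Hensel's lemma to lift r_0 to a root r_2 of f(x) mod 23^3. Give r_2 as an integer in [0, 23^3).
r_2 = 9800 (mod 12167)

Hensel's recurrence: r_{i+1} = r_i − f(r_i)·(f′(r_i))^{-1} mod 23^{i+2}, with f′(x) = 2x. Iterate:
  r_0 = 2 (mod 23)
  r_1 = 278 (mod 529)
  r_2 = 9800 (mod 12167)
Final: r_2 = 9800, and one checks f(r_2) ≡ 0 mod 23^3.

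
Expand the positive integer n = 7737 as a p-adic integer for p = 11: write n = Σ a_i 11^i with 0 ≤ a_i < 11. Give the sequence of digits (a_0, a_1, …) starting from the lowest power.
(a_0, a_1, …) = (4, 10, 8, 5)

Repeated division by 11 gives the digits low-to-high: 7737 = 4 + 10·11^1 + 8·11^2 + 5·11^3. Digit sequence: (4, 10, 8, 5).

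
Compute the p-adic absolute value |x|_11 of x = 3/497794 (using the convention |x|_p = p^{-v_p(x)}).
|3/497794|_11 = 14641

Step 1 — compute v_11(x) by factoring powers of 11 out of the numerator and denominator: v_11(3/497794) = -4. Step 2 — apply |x|_p = p^{-v_p(x)} = 11^{4} = 14641.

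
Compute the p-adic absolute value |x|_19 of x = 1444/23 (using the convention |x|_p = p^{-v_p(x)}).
|1444/23|_19 = 1/361

Step 1 — compute v_19(x) by factoring powers of 19 out of the numerator and denominator: v_19(1444/23) = 2. Step 2 — apply |x|_p = p^{-v_p(x)} = 19^{-2} = 1/361.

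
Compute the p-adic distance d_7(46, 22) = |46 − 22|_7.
d_7(46, 22) = 1

Step 1 — x − y = 46 − 22 = 24. Step 2 — v_7(24) = 0 (factor: 24 = (7^0 · 24); the sign does not affect v_p). Step 3 — |x − y|_7 = 7^{0} = 1.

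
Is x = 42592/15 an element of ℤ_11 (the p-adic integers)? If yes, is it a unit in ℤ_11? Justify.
x ∈ ℤ_11 but not a unit; v_11(x) = 3 > 0

ℤ_11 = {x ∈ ℚ_11 : v_11(x) ≥ 0} and ℤ_11^× = {x ∈ ℤ_11 : v_11(x) = 0}. Here v_11(42592/15) = v_11(num) − v_11(den) = 3; compare against these criteria.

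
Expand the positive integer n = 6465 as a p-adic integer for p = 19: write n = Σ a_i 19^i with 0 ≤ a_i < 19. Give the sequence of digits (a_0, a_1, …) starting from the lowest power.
(a_0, a_1, …) = (5, 17, 17)

Repeated division by 19 gives the digits low-to-high: 6465 = 5 + 17·19^1 + 17·19^2. Digit sequence: (5, 17, 17).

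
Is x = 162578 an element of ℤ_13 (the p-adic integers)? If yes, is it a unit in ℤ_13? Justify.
x ∈ ℤ_13 but not a unit; v_13(x) = 3 > 0

ℤ_13 = {x ∈ ℚ_13 : v_13(x) ≥ 0} and ℤ_13^× = {x ∈ ℤ_13 : v_13(x) = 0}. Here v_13(162578) = v_13(num) − v_13(den) = 3; compare against these criteria.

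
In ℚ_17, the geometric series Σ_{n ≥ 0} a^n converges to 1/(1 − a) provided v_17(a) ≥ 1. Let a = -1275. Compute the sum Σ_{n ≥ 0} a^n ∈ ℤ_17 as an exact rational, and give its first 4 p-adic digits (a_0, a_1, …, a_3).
Σ a^n = 1/(1 − a) = 1/1276;  first 4 digits = (1, 10, 10, 4)

v_17(a) = 1 ≥ 1, so the series converges in ℤ_17 to 1/(1 − a) = 1/(1 − (-1275)) = 1/1276. Expand this rational in ℤ_17: compute digits iteratively via d_i = x_i mod 17, x_{i+1} = (x_i − d_i)/17. The first 4 digits are (1, 10, 10, 4).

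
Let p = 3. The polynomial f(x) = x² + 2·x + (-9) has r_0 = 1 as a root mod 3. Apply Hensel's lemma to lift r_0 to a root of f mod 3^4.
r_3 = 34 (mod 81)

Hensel: r_{i+1} = r_i − f(r_i)·(f′(r_i))^{-1} mod 3^{i+2}, f′(x) = 2x + 2. Iterate:
  r_0 = 1 (mod 3)
  r_1 = 7 (mod 9)
  r_2 = 7 (mod 27)
  r_3 = 34 (mod 81)
Final: r = 34 satisfies f(r) ≡ 0 mod 3^4.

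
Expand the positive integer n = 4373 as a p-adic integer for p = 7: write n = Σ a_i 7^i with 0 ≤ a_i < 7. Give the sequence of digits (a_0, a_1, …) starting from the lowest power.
(a_0, a_1, …) = (5, 1, 5, 5, 1)

Repeated division by 7 gives the digits low-to-high: 4373 = 5 + 1·7^1 + 5·7^2 + 5·7^3 + 1·7^4. Digit sequence: (5, 1, 5, 5, 1).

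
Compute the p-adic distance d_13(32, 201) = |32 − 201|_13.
d_13(32, 201) = 1/169

Step 1 — x − y = 32 − 201 = -169. Step 2 — v_13(-169) = 2 (factor: -169 = −(13^2 · 1); the sign does not affect v_p). Step 3 — |x − y|_13 = 13^{-2} = 1/169.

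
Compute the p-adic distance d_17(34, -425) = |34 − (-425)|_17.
d_17(34, -425) = 1/17

Step 1 — x − y = 34 − (-425) = 459. Step 2 — v_17(459) = 1 (factor: 459 = (17^1 · 27); the sign does not affect v_p). Step 3 — |x − y|_17 = 17^{-1} = 1/17.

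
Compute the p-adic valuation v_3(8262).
v_3(8262) = 5

v_3(n) is the largest exponent k such that 3^k divides n. Factor out: 8262 = 3^5 · 34. (Sign doesn't affect v_p.) So v_3(8262) = 5.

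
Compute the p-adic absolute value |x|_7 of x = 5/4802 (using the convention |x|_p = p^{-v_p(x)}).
|5/4802|_7 = 2401

Step 1 — compute v_7(x) by factoring powers of 7 out of the numerator and denominator: v_7(5/4802) = -4. Step 2 — apply |x|_p = p^{-v_p(x)} = 7^{4} = 2401.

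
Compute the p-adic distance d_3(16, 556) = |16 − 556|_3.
d_3(16, 556) = 1/27

Step 1 — x − y = 16 − 556 = -540. Step 2 — v_3(-540) = 3 (factor: -540 = −(3^3 · 20); the sign does not affect v_p). Step 3 — |x − y|_3 = 3^{-3} = 1/27.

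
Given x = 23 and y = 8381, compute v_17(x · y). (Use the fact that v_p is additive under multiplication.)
v_17(192763) = 2

v_p(x) = 0 (factor: 23 = 17^0 · 23); v_p(y) = 2 (factor: 8381 = 17^2 · 29). Additivity: v_p(xy) = v_p(x) + v_p(y) = 0 + 2 = 2. (Direct check: xy = 192763 = 17^2 · (667).)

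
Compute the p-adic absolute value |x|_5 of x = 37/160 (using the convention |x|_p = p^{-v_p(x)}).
|37/160|_5 = 5

Step 1 — compute v_5(x) by factoring powers of 5 out of the numerator and denominator: v_5(37/160) = -1. Step 2 — apply |x|_p = p^{-v_p(x)} = 5^{1} = 5.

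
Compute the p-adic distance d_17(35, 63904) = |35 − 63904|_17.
d_17(35, 63904) = 1/4913

Step 1 — x − y = 35 − 63904 = -63869. Step 2 — v_17(-63869) = 3 (factor: -63869 = −(17^3 · 13); the sign does not affect v_p). Step 3 — |x − y|_17 = 17^{-3} = 1/4913.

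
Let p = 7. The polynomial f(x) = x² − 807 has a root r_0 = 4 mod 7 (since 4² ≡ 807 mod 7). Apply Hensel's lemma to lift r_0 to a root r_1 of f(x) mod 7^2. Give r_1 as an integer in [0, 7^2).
r_1 = 11 (mod 49)

Hensel's recurrence: r_{i+1} = r_i − f(r_i)·(f′(r_i))^{-1} mod 7^{i+2}, with f′(x) = 2x. Iterate:
  r_0 = 4 (mod 7)
  r_1 = 11 (mod 49)
Final: r_1 = 11, and one checks f(r_1) ≡ 0 mod 7^2.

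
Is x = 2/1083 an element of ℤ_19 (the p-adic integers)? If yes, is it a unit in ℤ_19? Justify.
x ∉ ℤ_19 (v_19(x) = -2 < 0)

ℤ_19 = {x ∈ ℚ_19 : v_19(x) ≥ 0} and ℤ_19^× = {x ∈ ℤ_19 : v_19(x) = 0}. Here v_19(2/1083) = v_19(num) − v_19(den) = -2; compare against these criteria.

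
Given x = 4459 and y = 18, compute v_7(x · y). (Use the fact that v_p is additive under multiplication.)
v_7(80262) = 3

v_p(x) = 3 (factor: 4459 = 7^3 · 13); v_p(y) = 0 (factor: 18 = 7^0 · 18). Additivity: v_p(xy) = v_p(x) + v_p(y) = 3 + 0 = 3. (Direct check: xy = 80262 = 7^3 · (234).)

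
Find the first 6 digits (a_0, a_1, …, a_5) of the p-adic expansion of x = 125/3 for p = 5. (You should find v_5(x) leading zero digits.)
(a_0, …, a_5) = (0, 0, 0, 2, 3, 1)

v_5(125/3) = 3, so a_0 = ... = a_2 = 0. Factor out: x = 5^3 · u with u = 1/3 a unit in ℤ_5. Expand u iteratively via a_{v+i} = u_i mod 5, u_{i+1} = (u_i − a_{v+i})/5:
  u_0 = 1/3;  a_3 = 2;  u_1 = (u_0 − 2)/5 = -1/3
  u_1 = -1/3;  a_4 = 3;  u_2 = (u_1 − 3)/5 = -2/3
  u_2 = -2/3;  a_5 = 1;  u_3 = (u_2 − 1)/5 = -1/3
Digits: (0, 0, 0, 2, 3, 1).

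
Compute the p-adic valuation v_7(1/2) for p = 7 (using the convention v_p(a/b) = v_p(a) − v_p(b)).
v_7(1/2) = 0

Factor powers of 7 from the numerator and denominator of the reduced fraction: 1 = 7^0 · 1 and 2 = 7^0 · 2. Apply v_p(a/b) = v_p(a) − v_p(b): v_7(1/2) = 0 − 0 = 0.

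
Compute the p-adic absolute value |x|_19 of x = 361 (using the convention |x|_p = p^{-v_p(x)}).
|361|_19 = 1/361

Step 1 — compute v_19(x) by factoring powers of 19 out of the numerator and denominator: v_19(361) = 2. Step 2 — apply |x|_p = p^{-v_p(x)} = 19^{-2} = 1/361.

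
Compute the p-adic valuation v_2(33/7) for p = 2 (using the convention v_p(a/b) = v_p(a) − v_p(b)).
v_2(33/7) = 0

Factor powers of 2 from the numerator and denominator of the reduced fraction: 33 = 2^0 · 33 and 7 = 2^0 · 7. Apply v_p(a/b) = v_p(a) − v_p(b): v_2(33/7) = 0 − 0 = 0.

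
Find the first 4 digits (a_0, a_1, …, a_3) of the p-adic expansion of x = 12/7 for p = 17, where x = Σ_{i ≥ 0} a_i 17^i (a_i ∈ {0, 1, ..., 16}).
(a_0, …, a_3) = (9, 2, 12, 9)

v_17(12/7) = 0 (numerator and denominator both coprime to 17), so x ∈ ℤ_17^×. Compute digits iteratively via a_i = x_i mod 17, x_{i+1} = (x_i − a_i)/17, with x_0 = x:
  x_0 = 12/7;  a_0 = 9;  x_1 = (x_0 − 9)/17 = -3/7
  x_1 = -3/7;  a_1 = 2;  x_2 = (x_1 − 2)/17 = -1/7
  x_2 = -1/7;  a_2 = 12;  x_3 = (x_2 − 12)/17 = -5/7
  x_3 = -5/7;  a_3 = 9;  x_4 = (x_3 − 9)/17 = -4/7
Digits: (9, 2, 12, 9).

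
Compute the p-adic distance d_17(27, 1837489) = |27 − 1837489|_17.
d_17(27, 1837489) = 1/83521

Step 1 — x − y = 27 − 1837489 = -1837462. Step 2 — v_17(-1837462) = 4 (factor: -1837462 = −(17^4 · 22); the sign does not affect v_p). Step 3 — |x − y|_17 = 17^{-4} = 1/83521.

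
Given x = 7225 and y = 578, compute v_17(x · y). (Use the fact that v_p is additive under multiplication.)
v_17(4176050) = 4

v_p(x) = 2 (factor: 7225 = 17^2 · 25); v_p(y) = 2 (factor: 578 = 17^2 · 2). Additivity: v_p(xy) = v_p(x) + v_p(y) = 2 + 2 = 4. (Direct check: xy = 4176050 = 17^4 · (50).)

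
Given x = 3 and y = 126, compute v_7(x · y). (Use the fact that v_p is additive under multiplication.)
v_7(378) = 1

v_p(x) = 0 (factor: 3 = 7^0 · 3); v_p(y) = 1 (factor: 126 = 7^1 · 18). Additivity: v_p(xy) = v_p(x) + v_p(y) = 0 + 1 = 1. (Direct check: xy = 378 = 7^1 · (54).)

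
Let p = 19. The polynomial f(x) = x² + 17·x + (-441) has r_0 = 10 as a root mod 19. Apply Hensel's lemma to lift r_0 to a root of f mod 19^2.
r_1 = 200 (mod 361)

Hensel: r_{i+1} = r_i − f(r_i)·(f′(r_i))^{-1} mod 19^{i+2}, f′(x) = 2x + 17. Iterate:
  r_0 = 10 (mod 19)
  r_1 = 200 (mod 361)
Final: r = 200 satisfies f(r) ≡ 0 mod 19^2.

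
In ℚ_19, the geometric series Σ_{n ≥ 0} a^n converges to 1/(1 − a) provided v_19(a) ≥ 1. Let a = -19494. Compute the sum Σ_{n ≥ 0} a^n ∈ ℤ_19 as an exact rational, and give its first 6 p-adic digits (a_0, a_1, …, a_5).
Σ a^n = 1/(1 − a) = 1/19495;  first 6 digits = (1, 0, 3, 16, 8, 1)

v_19(a) = 2 ≥ 1, so the series converges in ℤ_19 to 1/(1 − a) = 1/(1 − (-19494)) = 1/19495. Expand this rational in ℤ_19: compute digits iteratively via d_i = x_i mod 19, x_{i+1} = (x_i − d_i)/19. The first 6 digits are (1, 0, 3, 16, 8, 1).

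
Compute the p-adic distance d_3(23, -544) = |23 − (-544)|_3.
d_3(23, -544) = 1/81

Step 1 — x − y = 23 − (-544) = 567. Step 2 — v_3(567) = 4 (factor: 567 = (3^4 · 7); the sign does not affect v_p). Step 3 — |x − y|_3 = 3^{-4} = 1/81.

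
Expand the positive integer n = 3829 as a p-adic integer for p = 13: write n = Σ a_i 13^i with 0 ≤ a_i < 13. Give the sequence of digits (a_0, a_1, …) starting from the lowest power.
(a_0, a_1, …) = (7, 8, 9, 1)

Repeated division by 13 gives the digits low-to-high: 3829 = 7 + 8·13^1 + 9·13^2 + 1·13^3. Digit sequence: (7, 8, 9, 1).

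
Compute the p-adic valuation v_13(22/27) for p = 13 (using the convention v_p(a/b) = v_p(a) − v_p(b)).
v_13(22/27) = 0

Factor powers of 13 from the numerator and denominator of the reduced fraction: 22 = 13^0 · 22 and 27 = 13^0 · 27. Apply v_p(a/b) = v_p(a) − v_p(b): v_13(22/27) = 0 − 0 = 0.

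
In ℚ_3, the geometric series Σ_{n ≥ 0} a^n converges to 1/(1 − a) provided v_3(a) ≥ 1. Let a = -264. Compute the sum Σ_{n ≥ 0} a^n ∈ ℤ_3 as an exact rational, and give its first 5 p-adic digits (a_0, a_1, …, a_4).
Σ a^n = 1/(1 − a) = 1/265;  first 5 digits = (1, 2, 1, 2, 2)

v_3(a) = 1 ≥ 1, so the series converges in ℤ_3 to 1/(1 − a) = 1/(1 − (-264)) = 1/265. Expand this rational in ℤ_3: compute digits iteratively via d_i = x_i mod 3, x_{i+1} = (x_i − d_i)/3. The first 5 digits are (1, 2, 1, 2, 2).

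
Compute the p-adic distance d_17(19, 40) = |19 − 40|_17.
d_17(19, 40) = 1

Step 1 — x − y = 19 − 40 = -21. Step 2 — v_17(-21) = 0 (factor: -21 = −(17^0 · 21); the sign does not affect v_p). Step 3 — |x − y|_17 = 17^{0} = 1.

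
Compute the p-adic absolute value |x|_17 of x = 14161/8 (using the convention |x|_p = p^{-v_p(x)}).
|14161/8|_17 = 1/289

Step 1 — compute v_17(x) by factoring powers of 17 out of the numerator and denominator: v_17(14161/8) = 2. Step 2 — apply |x|_p = p^{-v_p(x)} = 17^{-2} = 1/289.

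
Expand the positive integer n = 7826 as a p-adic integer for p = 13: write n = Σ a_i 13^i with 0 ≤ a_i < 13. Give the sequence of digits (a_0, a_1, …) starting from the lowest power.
(a_0, a_1, …) = (0, 4, 7, 3)

Repeated division by 13 gives the digits low-to-high: 7826 = 4·13^1 + 7·13^2 + 3·13^3. Digit sequence: (0, 4, 7, 3).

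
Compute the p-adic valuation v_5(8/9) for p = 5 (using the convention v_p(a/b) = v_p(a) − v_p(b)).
v_5(8/9) = 0

Factor powers of 5 from the numerator and denominator of the reduced fraction: 8 = 5^0 · 8 and 9 = 5^0 · 9. Apply v_p(a/b) = v_p(a) − v_p(b): v_5(8/9) = 0 − 0 = 0.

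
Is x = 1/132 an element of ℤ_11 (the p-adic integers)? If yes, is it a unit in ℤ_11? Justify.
x ∉ ℤ_11 (v_11(x) = -1 < 0)

ℤ_11 = {x ∈ ℚ_11 : v_11(x) ≥ 0} and ℤ_11^× = {x ∈ ℤ_11 : v_11(x) = 0}. Here v_11(1/132) = v_11(num) − v_11(den) = -1; compare against these criteria.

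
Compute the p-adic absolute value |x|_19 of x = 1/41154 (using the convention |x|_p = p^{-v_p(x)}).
|1/41154|_19 = 6859

Step 1 — compute v_19(x) by factoring powers of 19 out of the numerator and denominator: v_19(1/41154) = -3. Step 2 — apply |x|_p = p^{-v_p(x)} = 19^{3} = 6859.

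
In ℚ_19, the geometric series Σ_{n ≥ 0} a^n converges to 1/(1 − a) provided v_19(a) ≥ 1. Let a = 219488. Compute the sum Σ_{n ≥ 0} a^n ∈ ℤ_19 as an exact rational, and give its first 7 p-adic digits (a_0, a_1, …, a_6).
Σ a^n = 1/(1 − a) = -1/219487;  first 7 digits = (1, 0, 0, 13, 1, 0, 17)

v_19(a) = 3 ≥ 1, so the series converges in ℤ_19 to 1/(1 − a) = 1/(1 − 219488) = -1/219487. Expand this rational in ℤ_19: compute digits iteratively via d_i = x_i mod 19, x_{i+1} = (x_i − d_i)/19. The first 7 digits are (1, 0, 0, 13, 1, 0, 17).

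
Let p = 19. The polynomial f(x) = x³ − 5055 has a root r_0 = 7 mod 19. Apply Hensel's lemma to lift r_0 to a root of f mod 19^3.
r_2 = 3180 (mod 6859)

Hensel: r_{i+1} = r_i − f(r_i)/f′(r_i) mod 19^{i+2}, where f′(x) = 3x². Iterate:
  r_0 = 7 (mod 19)
  r_1 = 292 (mod 361)
  r_2 = 3180 (mod 6859)
Final: r = 3180 with f(r) ≡ 0 mod 19^3.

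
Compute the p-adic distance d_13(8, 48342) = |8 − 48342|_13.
d_13(8, 48342) = 1/2197

Step 1 — x − y = 8 − 48342 = -48334. Step 2 — v_13(-48334) = 3 (factor: -48334 = −(13^3 · 22); the sign does not affect v_p). Step 3 — |x − y|_13 = 13^{-3} = 1/2197.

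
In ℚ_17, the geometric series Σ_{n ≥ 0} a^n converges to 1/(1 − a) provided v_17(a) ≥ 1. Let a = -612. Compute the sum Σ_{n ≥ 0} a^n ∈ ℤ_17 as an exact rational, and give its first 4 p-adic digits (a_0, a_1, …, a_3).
Σ a^n = 1/(1 − a) = 1/613;  first 4 digits = (1, 15, 1, 0)

v_17(a) = 1 ≥ 1, so the series converges in ℤ_17 to 1/(1 − a) = 1/(1 − (-612)) = 1/613. Expand this rational in ℤ_17: compute digits iteratively via d_i = x_i mod 17, x_{i+1} = (x_i − d_i)/17. The first 4 digits are (1, 15, 1, 0).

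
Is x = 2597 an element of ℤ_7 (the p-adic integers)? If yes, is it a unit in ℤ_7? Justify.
x ∈ ℤ_7 but not a unit; v_7(x) = 2 > 0

ℤ_7 = {x ∈ ℚ_7 : v_7(x) ≥ 0} and ℤ_7^× = {x ∈ ℤ_7 : v_7(x) = 0}. Here v_7(2597) = v_7(num) − v_7(den) = 2; compare against these criteria.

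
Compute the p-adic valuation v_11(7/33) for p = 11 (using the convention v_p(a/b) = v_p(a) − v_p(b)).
v_11(7/33) = -1

Factor powers of 11 from the numerator and denominator of the reduced fraction: 7 = 11^0 · 7 and 33 = 11^1 · 3. Apply v_p(a/b) = v_p(a) − v_p(b): v_11(7/33) = 0 − 1 = -1.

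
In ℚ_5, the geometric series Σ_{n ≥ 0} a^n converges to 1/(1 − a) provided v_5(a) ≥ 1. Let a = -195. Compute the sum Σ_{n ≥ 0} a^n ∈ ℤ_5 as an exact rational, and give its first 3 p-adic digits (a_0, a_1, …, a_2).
Σ a^n = 1/(1 − a) = 1/196;  first 3 digits = (1, 1, 3)

v_5(a) = 1 ≥ 1, so the series converges in ℤ_5 to 1/(1 − a) = 1/(1 − (-195)) = 1/196. Expand this rational in ℤ_5: compute digits iteratively via d_i = x_i mod 5, x_{i+1} = (x_i − d_i)/5. The first 3 digits are (1, 1, 3).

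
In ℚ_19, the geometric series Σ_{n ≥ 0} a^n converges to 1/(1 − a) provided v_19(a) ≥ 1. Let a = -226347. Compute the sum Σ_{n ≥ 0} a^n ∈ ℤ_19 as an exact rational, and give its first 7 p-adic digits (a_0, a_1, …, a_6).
Σ a^n = 1/(1 − a) = 1/226348;  first 7 digits = (1, 0, 0, 5, 17, 18, 5)

v_19(a) = 3 ≥ 1, so the series converges in ℤ_19 to 1/(1 − a) = 1/(1 − (-226347)) = 1/226348. Expand this rational in ℤ_19: compute digits iteratively via d_i = x_i mod 19, x_{i+1} = (x_i − d_i)/19. The first 7 digits are (1, 0, 0, 5, 17, 18, 5).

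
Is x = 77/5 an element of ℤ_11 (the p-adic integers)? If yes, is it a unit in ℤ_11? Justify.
x ∈ ℤ_11 but not a unit; v_11(x) = 1 > 0

ℤ_11 = {x ∈ ℚ_11 : v_11(x) ≥ 0} and ℤ_11^× = {x ∈ ℤ_11 : v_11(x) = 0}. Here v_11(77/5) = v_11(num) − v_11(den) = 1; compare against these criteria.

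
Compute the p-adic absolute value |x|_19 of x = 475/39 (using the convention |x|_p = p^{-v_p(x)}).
|475/39|_19 = 1/19

Step 1 — compute v_19(x) by factoring powers of 19 out of the numerator and denominator: v_19(475/39) = 1. Step 2 — apply |x|_p = p^{-v_p(x)} = 19^{-1} = 1/19.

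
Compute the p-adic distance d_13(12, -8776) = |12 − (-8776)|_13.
d_13(12, -8776) = 1/2197

Step 1 — x − y = 12 − (-8776) = 8788. Step 2 — v_13(8788) = 3 (factor: 8788 = (13^3 · 4); the sign does not affect v_p). Step 3 — |x − y|_13 = 13^{-3} = 1/2197.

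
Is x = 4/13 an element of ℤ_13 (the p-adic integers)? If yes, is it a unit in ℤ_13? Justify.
x ∉ ℤ_13 (v_13(x) = -1 < 0)

ℤ_13 = {x ∈ ℚ_13 : v_13(x) ≥ 0} and ℤ_13^× = {x ∈ ℤ_13 : v_13(x) = 0}. Here v_13(4/13) = v_13(num) − v_13(den) = -1; compare against these criteria.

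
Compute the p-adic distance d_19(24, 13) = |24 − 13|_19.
d_19(24, 13) = 1

Step 1 — x − y = 24 − 13 = 11. Step 2 — v_19(11) = 0 (factor: 11 = (19^0 · 11); the sign does not affect v_p). Step 3 — |x − y|_19 = 19^{0} = 1.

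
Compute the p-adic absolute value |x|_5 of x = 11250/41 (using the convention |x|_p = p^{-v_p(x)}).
|11250/41|_5 = 1/625

Step 1 — compute v_5(x) by factoring powers of 5 out of the numerator and denominator: v_5(11250/41) = 4. Step 2 — apply |x|_p = p^{-v_p(x)} = 5^{-4} = 1/625.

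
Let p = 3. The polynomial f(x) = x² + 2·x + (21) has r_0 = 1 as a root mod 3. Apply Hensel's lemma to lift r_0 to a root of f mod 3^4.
r_3 = 40 (mod 81)

Hensel: r_{i+1} = r_i − f(r_i)·(f′(r_i))^{-1} mod 3^{i+2}, f′(x) = 2x + 2. Iterate:
  r_0 = 1 (mod 3)
  r_1 = 4 (mod 9)
  r_2 = 13 (mod 27)
  r_3 = 40 (mod 81)
Final: r = 40 satisfies f(r) ≡ 0 mod 3^4.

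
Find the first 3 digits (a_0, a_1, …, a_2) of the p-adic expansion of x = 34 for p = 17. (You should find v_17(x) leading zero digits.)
(a_0, …, a_2) = (0, 2, 0)

v_17(34) = 1, so a_0 = ... = a_0 = 0. Factor out: x = 17^1 · u with u = 2 a unit in ℤ_17. Expand u iteratively via a_{v+i} = u_i mod 17, u_{i+1} = (u_i − a_{v+i})/17:
  u_0 = 2;  a_1 = 2;  u_1 = (u_0 − 2)/17 = 0
  u_1 = 0;  a_2 = 0;  u_2 = (u_1 − 0)/17 = 0
Digits: (0, 2, 0).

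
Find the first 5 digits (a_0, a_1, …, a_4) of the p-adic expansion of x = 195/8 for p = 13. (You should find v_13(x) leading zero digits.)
(a_0, …, a_4) = (0, 10, 1, 8, 1)

v_13(195/8) = 1, so a_0 = ... = a_0 = 0. Factor out: x = 13^1 · u with u = 15/8 a unit in ℤ_13. Expand u iteratively via a_{v+i} = u_i mod 13, u_{i+1} = (u_i − a_{v+i})/13:
  u_0 = 15/8;  a_1 = 10;  u_1 = (u_0 − 10)/13 = -5/8
  u_1 = -5/8;  a_2 = 1;  u_2 = (u_1 − 1)/13 = -1/8
  u_2 = -1/8;  a_3 = 8;  u_3 = (u_2 − 8)/13 = -5/8
  u_3 = -5/8;  a_4 = 1;  u_4 = (u_3 − 1)/13 = -1/8
Digits: (0, 10, 1, 8, 1).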